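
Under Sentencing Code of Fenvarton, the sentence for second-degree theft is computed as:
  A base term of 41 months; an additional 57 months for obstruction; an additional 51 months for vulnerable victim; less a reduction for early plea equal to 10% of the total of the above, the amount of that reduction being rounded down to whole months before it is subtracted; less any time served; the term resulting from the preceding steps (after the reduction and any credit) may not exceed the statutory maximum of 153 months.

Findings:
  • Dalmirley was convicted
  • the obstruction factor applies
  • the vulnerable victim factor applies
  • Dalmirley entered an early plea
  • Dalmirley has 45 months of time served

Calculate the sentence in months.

90 months

Obstruction enhancement: +57 months
Vulnerable victim enhancement: +51 months
Adjusted term: 41 months + 57 months + 51 months = 149 months
Early plea reduction: 10% of 149 months = 14 months (rounded down)
After reduction: 149 − 14 = 135 months
Less time served: 135 months − 45 months = 90 months
Cap at 153 months: 90 months is within the cap, no reduction.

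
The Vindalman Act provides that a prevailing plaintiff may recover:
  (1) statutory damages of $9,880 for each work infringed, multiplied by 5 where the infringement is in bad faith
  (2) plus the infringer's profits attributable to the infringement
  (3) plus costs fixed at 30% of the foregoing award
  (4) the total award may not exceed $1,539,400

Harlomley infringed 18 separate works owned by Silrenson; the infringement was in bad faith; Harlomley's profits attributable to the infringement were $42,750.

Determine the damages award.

$1,211,535

Statutory damages: 18 × $9,880 = $177,840
Multiplied by 5: 5 × $177,840 = $889,200
Combined award: $889,200 + $42,750 = $931,950
Costs: 30% of $931,950 = $279,585
Award plus costs: $931,950 + $279,585 = $1,211,535
Cap at $1,539,400: $1,211,535 is within the cap, no reduction.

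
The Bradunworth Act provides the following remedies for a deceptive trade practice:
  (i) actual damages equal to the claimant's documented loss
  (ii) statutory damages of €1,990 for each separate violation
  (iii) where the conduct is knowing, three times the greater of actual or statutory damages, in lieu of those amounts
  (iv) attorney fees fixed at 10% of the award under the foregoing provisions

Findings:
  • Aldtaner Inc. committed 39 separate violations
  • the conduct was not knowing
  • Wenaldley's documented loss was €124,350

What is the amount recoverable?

Statutory damages: 39 × €1,990 = €77,610
Conduct not knowing: the in-lieu enhancement does not apply.
Actual plus statutory damages: €124,350 + €77,610 = €201,960
Attorney fees: 10% of €201,960 = €20,196
Total recovery: €201,960 + €20,196 = €222,156

Total recovery: €222,156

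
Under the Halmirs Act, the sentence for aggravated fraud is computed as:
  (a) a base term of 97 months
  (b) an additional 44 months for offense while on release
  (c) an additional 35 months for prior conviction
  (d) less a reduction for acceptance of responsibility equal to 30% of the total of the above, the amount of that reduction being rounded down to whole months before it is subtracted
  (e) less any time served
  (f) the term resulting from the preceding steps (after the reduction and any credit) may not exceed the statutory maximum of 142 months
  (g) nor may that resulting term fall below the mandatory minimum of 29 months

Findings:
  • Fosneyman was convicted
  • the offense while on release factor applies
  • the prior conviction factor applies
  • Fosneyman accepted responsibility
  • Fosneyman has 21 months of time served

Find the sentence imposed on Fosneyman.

Offense while on release enhancement: +44 months
Prior conviction enhancement: +35 months
Adjusted term: 97 months + 44 months + 35 months = 176 months
Acceptance of responsibility reduction: 30% of 176 months = 52 months (rounded down)
After reduction: 176 − 52 = 124 months
Less time served: 124 months − 21 months = 103 months
Cap at 142 months: 103 months is within the cap, no reduction.
Minimum 29 months: 103 months meets the minimum, no increase.

Sentence: 103 months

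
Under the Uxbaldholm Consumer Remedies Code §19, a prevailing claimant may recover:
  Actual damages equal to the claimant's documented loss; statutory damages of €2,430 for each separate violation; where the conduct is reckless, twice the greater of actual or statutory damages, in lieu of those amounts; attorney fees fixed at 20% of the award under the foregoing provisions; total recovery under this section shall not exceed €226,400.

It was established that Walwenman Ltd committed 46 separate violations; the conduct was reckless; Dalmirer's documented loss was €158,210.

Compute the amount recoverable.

€226,400

Statutory damages: 46 × €2,430 = €111,780
Greater of actual damages (€158,210) or statutory damages (€111,780): €158,210
Doubled: 2 × €158,210 = €316,420
Attorney fees: 20% of €316,420 = €63,284
Total before cap: €316,420 + €63,284 = €379,704
Cap at €226,400: €379,704 exceeds the cap → €226,400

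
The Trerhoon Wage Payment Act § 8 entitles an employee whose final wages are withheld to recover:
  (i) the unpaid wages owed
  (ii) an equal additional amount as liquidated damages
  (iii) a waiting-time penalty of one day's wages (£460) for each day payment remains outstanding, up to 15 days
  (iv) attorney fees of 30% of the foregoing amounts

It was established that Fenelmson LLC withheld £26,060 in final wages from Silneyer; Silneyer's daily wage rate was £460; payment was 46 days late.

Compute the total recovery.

Liquidated damages (equal amount): £26,060
Penalty days: min(46, 15) = 15
Waiting-time penalty: 15 × £460 = £6,900
Subtotal: £26,060 + £26,060 + £6,900 = £59,020
Attorney fees: 30% of £59,020 = £17,706
Total award: £59,020 + £17,706 = £76,726

£76,726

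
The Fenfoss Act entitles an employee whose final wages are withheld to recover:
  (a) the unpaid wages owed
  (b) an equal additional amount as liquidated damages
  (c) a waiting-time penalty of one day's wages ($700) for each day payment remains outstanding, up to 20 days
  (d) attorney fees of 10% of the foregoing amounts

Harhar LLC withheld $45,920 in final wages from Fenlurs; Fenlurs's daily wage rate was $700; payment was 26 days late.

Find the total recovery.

$116,424

Liquidated damages (equal amount): $45,920
Penalty days: min(26, 20) = 20
Waiting-time penalty: 20 × $700 = $14,000
Subtotal: $45,920 + $45,920 + $14,000 = $105,840
Attorney fees: 10% of $105,840 = $10,584
Total award: $105,840 + $10,584 = $116,424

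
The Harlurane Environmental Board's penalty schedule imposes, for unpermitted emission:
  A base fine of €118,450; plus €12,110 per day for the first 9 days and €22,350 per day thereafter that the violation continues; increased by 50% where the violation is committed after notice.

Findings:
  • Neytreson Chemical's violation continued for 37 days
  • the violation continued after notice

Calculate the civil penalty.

€1,279,860

First 9 days: 9 × €12,110 = €108,990
Remaining days: (37 − 9) × €22,350 = €625,800
Per-day component: €108,990 + €625,800 = €734,790
Base plus per-day: €118,450 + €734,790 = €853,240
Enhancement: 50% of €853,240 = €426,620
Enhanced fine: €853,240 + €426,620 = €1,279,860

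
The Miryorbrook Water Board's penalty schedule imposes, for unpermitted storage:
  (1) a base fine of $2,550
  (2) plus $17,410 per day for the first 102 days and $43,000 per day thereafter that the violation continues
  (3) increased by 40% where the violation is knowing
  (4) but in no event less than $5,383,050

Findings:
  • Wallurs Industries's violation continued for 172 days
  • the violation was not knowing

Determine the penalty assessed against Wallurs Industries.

First 102 days: 102 × $17,410 = $1,775,820
Remaining days: (172 − 102) × $43,000 = $3,010,000
Per-day component: $1,775,820 + $3,010,000 = $4,785,820
Base plus per-day: $2,550 + $4,785,820 = $4,788,370
The violation was not knowing: no 40% increase.
Minimum $5,383,050: $4,788,370 is below the minimum → $5,383,050

$5,383,050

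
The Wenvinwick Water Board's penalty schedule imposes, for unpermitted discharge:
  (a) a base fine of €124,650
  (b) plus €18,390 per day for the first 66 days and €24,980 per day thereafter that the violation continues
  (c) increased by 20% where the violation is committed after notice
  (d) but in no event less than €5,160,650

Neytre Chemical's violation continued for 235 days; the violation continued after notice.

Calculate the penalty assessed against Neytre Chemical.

Civil penalty: €6,672,012

First 66 days: 66 × €18,390 = €1,213,740
Remaining days: (235 − 66) × €24,980 = €4,221,620
Per-day component: €1,213,740 + €4,221,620 = €5,435,360
Base plus per-day: €124,650 + €5,435,360 = €5,560,010
Enhancement: 20% of €5,560,010 = €1,112,002
Enhanced fine: €5,560,010 + €1,112,002 = €6,672,012
Minimum €5,160,650: €6,672,012 meets the minimum, no increase.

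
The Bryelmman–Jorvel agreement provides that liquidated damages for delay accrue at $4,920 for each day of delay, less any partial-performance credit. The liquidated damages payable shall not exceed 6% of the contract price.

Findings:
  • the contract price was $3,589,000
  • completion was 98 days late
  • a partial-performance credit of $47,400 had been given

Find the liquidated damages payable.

Per-day damages: 98 × $4,920 = $482,160
Less partial-performance credit: $482,160 − $47,400 = $434,760
Cap: 6% of $3,589,000 = $215,340
Cap at $215,340: $434,760 exceeds the cap → $215,340

$215,340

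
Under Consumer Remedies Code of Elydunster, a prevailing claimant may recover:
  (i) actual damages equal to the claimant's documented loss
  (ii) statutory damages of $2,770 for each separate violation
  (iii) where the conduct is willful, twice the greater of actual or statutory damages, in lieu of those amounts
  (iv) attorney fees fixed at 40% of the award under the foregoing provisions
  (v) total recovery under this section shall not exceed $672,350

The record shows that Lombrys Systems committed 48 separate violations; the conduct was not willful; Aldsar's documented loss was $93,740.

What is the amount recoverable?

Statutory damages: 48 × $2,770 = $132,960
Conduct not willful: the in-lieu enhancement does not apply.
Actual plus statutory damages: $93,740 + $132,960 = $226,700
Attorney fees: 40% of $226,700 = $90,680
Total before cap: $226,700 + $90,680 = $317,380
Cap at $672,350: $317,380 is within the cap, no reduction.

$317,380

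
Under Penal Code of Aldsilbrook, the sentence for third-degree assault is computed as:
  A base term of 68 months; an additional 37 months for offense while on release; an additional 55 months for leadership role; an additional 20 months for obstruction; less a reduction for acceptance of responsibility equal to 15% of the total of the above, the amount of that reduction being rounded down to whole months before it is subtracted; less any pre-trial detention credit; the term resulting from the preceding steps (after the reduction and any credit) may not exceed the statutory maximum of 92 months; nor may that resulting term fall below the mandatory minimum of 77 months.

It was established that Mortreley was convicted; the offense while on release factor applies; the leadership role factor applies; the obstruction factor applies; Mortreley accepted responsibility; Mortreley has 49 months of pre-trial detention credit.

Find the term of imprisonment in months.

Offense while on release enhancement: +37 months
Leadership role enhancement: +55 months
Obstruction enhancement: +20 months
Adjusted term: 68 months + 37 months + 55 months + 20 months = 180 months
Acceptance of responsibility reduction: 15% of 180 months = 27 months (rounded down)
After reduction: 180 − 27 = 153 months
Less pre-trial detention credit: 153 months − 49 months = 104 months
Cap at 92 months: 104 months exceeds the cap → 92 months
Minimum 77 months: 92 months meets the minimum, no increase.

92 months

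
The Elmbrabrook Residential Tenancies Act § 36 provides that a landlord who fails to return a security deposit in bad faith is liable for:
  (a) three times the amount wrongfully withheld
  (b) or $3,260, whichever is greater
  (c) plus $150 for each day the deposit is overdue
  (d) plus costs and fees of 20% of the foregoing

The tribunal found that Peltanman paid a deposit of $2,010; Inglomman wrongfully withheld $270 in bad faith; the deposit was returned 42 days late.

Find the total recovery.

Trebled: 3 × $270 = $810
Minimum $3,260: $810 is below the minimum → $3,260
Late-return penalty: 42 × $150 = $6,300
Damages plus late penalty: $3,260 + $6,300 = $9,560
Costs and fees: 20% of $9,560 = $1,912
Total recovery: $9,560 + $1,912 = $11,472

$11,472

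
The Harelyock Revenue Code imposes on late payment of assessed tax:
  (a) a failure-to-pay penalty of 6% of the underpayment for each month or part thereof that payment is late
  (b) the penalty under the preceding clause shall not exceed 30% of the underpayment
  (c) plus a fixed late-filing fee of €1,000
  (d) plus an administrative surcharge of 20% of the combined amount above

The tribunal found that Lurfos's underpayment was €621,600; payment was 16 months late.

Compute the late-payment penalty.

Accrued rate: 6% × 16 = 96%, capped at 30% → 30%
Failure-to-pay penalty: 30% of €621,600 = €186,480
Penalty before surcharge: €186,480 + €1,000 = €187,480
Administrative surcharge: 20% of €187,480 = €37,496
Total penalty: €187,480 + €37,496 = €224,976

€224,976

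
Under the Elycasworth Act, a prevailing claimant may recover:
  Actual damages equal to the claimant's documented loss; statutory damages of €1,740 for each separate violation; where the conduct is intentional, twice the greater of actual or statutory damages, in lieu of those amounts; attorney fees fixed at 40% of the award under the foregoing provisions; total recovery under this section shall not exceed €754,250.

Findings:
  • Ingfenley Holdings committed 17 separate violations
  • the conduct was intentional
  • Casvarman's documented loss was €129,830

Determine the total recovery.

Statutory damages: 17 × €1,740 = €29,580
Greater of actual damages (€129,830) or statutory damages (€29,580): €129,830
Doubled: 2 × €129,830 = €259,660
Attorney fees: 40% of €259,660 = €103,864
Total before cap: €259,660 + €103,864 = €363,524
Cap at €754,250: €363,524 is within the cap, no reduction.

€363,524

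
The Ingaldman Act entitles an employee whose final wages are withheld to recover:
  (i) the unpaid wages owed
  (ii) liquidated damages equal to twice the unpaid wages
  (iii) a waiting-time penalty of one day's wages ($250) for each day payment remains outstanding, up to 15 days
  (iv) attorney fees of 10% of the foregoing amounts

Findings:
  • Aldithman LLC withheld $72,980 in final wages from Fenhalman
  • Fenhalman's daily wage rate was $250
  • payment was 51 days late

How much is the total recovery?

$244,959

Doubled: 2 × $72,980 = $145,960
Penalty days: min(51, 15) = 15
Waiting-time penalty: 15 × $250 = $3,750
Subtotal: $72,980 + $145,960 + $3,750 = $222,690
Attorney fees: 10% of $222,690 = $22,269
Total award: $222,690 + $22,269 = $244,959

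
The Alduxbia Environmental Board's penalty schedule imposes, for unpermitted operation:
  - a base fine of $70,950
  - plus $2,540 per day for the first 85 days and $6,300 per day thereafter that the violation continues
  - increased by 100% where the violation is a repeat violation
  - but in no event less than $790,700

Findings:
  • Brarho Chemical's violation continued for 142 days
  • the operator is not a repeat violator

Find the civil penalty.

First 85 days: 85 × $2,540 = $215,900
Remaining days: (142 − 85) × $6,300 = $359,100
Per-day component: $215,900 + $359,100 = $575,000
Base plus per-day: $70,950 + $575,000 = $645,950
The operator is not a repeat violator: no 100% increase.
Minimum $790,700: $645,950 is below the minimum → $790,700

$790,700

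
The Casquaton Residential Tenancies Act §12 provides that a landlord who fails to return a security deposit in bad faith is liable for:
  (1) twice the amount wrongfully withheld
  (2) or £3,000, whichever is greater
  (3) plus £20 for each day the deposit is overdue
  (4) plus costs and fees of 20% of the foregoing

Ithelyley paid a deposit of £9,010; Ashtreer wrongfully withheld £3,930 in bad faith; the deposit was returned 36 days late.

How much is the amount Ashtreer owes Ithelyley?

£10,296

Doubled: 2 × £3,930 = £7,860
Minimum £3,000: £7,860 meets the minimum, no increase.
Late-return penalty: 36 × £20 = £720
Damages plus late penalty: £7,860 + £720 = £8,580
Costs and fees: 20% of £8,580 = £1,716
Total recovery: £8,580 + £1,716 = £10,296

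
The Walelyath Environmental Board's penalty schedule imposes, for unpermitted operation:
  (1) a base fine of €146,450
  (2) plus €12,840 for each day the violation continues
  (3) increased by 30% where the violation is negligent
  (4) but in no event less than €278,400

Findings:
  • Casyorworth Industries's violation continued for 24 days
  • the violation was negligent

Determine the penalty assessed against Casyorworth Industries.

Civil penalty: €590,993

Per-day component: 24 × €12,840 = €308,160
Base plus per-day: €146,450 + €308,160 = €454,610
Enhancement: 30% of €454,610 = €136,383
Enhanced fine: €454,610 + €136,383 = €590,993
Minimum €278,400: €590,993 meets the minimum, no increase.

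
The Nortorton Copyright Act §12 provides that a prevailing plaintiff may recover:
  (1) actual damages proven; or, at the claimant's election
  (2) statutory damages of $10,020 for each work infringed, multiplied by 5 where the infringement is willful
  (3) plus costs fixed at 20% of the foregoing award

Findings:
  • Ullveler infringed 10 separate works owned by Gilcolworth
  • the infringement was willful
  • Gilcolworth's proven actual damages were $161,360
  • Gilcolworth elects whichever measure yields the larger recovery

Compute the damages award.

$601,200

Statutory damages: 10 × $10,020 = $100,200
Multiplied by 5: 5 × $100,200 = $501,000
Greater of actual damages ($161,360) or enhanced statutory damages ($501,000): $501,000
Costs: 20% of $501,000 = $100,200
Award plus costs: $501,000 + $100,200 = $601,200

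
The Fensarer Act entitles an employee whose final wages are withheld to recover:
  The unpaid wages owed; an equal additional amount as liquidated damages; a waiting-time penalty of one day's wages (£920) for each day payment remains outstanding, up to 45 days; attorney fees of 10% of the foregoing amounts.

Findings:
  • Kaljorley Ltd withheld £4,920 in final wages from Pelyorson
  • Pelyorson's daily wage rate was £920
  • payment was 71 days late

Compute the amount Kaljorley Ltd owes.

Liquidated damages (equal amount): £4,920
Penalty days: min(71, 45) = 45
Waiting-time penalty: 45 × £920 = £41,400
Subtotal: £4,920 + £4,920 + £41,400 = £51,240
Attorney fees: 10% of £51,240 = £5,124
Total award: £51,240 + £5,124 = £56,364

Total award: £56,364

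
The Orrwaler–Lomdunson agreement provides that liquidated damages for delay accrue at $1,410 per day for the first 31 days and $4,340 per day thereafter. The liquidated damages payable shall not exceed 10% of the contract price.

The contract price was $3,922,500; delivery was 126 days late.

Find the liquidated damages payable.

First 31 days: 31 × $1,410 = $43,710
Remaining days: (126 − 31) × $4,340 = $412,300
Accrued per-day damages: $43,710 + $412,300 = $456,010
Cap: 10% of $3,922,500 = $392,250
Cap at $392,250: $456,010 exceeds the cap → $392,250

$392,250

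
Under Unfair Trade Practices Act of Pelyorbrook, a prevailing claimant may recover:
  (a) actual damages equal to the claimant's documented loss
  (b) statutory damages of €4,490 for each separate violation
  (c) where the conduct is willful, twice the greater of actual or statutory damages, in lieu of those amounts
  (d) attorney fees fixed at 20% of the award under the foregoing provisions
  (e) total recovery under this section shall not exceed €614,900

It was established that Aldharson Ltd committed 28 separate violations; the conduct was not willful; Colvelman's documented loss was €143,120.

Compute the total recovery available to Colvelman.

€322,608

Statutory damages: 28 × €4,490 = €125,720
Conduct not willful: the in-lieu enhancement does not apply.
Actual plus statutory damages: €143,120 + €125,720 = €268,840
Attorney fees: 20% of €268,840 = €53,768
Total before cap: €268,840 + €53,768 = €322,608
Cap at €614,900: €322,608 is within the cap, no reduction.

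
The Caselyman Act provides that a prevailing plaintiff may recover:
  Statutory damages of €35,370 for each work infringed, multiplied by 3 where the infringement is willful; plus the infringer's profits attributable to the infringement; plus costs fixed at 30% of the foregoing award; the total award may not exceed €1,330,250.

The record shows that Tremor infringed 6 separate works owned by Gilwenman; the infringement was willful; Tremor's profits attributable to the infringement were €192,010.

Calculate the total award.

Statutory damages: 6 × €35,370 = €212,220
Trebled: 3 × €212,220 = €636,660
Combined award: €636,660 + €192,010 = €828,670
Costs: 30% of €828,670 = €248,601
Award plus costs: €828,670 + €248,601 = €1,077,271
Cap at €1,330,250: €1,077,271 is within the cap, no reduction.

€1,077,271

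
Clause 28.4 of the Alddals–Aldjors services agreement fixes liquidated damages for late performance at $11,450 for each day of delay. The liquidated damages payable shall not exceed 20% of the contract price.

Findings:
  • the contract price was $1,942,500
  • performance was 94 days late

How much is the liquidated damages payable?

Per-day damages: 94 × $11,450 = $1,076,300
Cap: 20% of $1,942,500 = $388,500
Cap at $388,500: $1,076,300 exceeds the cap → $388,500

$388,500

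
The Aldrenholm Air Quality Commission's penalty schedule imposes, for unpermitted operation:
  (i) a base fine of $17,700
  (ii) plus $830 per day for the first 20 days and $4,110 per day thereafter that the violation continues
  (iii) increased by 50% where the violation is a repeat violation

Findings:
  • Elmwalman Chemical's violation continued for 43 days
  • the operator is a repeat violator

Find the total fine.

$193,245

First 20 days: 20 × $830 = $16,600
Remaining days: (43 − 20) × $4,110 = $94,530
Per-day component: $16,600 + $94,530 = $111,130
Base plus per-day: $17,700 + $111,130 = $128,830
Enhancement: 50% of $128,830 = $64,415
Enhanced fine: $128,830 + $64,415 = $193,245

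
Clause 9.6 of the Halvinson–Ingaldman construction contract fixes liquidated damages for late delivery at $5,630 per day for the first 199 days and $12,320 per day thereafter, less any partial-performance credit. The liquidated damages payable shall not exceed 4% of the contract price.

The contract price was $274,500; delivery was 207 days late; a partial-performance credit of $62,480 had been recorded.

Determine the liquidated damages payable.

$10,980

First 199 days: 199 × $5,630 = $1,120,370
Remaining days: (207 − 199) × $12,320 = $98,560
Accrued per-day damages: $1,120,370 + $98,560 = $1,218,930
Less partial-performance credit: $1,218,930 − $62,480 = $1,156,450
Cap: 4% of $274,500 = $10,980
Cap at $10,980: $1,156,450 exceeds the cap → $10,980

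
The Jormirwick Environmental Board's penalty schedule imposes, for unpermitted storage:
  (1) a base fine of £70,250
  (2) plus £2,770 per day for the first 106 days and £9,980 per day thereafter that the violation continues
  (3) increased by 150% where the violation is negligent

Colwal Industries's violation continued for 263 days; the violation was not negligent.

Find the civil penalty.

First 106 days: 106 × £2,770 = £293,620
Remaining days: (263 − 106) × £9,980 = £1,566,860
Per-day component: £293,620 + £1,566,860 = £1,860,480
Base plus per-day: £70,250 + £1,860,480 = £1,930,730
The violation was not negligent: no 150% increase.

£1,930,730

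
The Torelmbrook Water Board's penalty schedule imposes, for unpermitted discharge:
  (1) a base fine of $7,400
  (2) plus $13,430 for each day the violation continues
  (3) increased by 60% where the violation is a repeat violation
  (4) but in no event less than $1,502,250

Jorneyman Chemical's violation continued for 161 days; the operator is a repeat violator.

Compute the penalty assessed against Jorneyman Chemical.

Per-day component: 161 × $13,430 = $2,162,230
Base plus per-day: $7,400 + $2,162,230 = $2,169,630
Enhancement: 60% of $2,169,630 = $1,301,778
Enhanced fine: $2,169,630 + $1,301,778 = $3,471,408
Minimum $1,502,250: $3,471,408 meets the minimum, no increase.

$3,471,408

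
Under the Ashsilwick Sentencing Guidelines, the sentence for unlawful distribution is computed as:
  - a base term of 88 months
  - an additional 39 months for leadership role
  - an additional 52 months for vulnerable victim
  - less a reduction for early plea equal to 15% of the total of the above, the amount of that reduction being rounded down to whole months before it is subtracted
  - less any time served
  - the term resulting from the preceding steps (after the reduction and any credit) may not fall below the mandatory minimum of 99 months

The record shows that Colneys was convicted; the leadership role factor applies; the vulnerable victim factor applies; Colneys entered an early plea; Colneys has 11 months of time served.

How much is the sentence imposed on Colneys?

Leadership role enhancement: +39 months
Vulnerable victim enhancement: +52 months
Adjusted term: 88 months + 39 months + 52 months = 179 months
Early plea reduction: 15% of 179 months = 26 months (rounded down)
After reduction: 179 − 26 = 153 months
Less time served: 153 months − 11 months = 142 months
Minimum 99 months: 142 months meets the minimum, no increase.

142 months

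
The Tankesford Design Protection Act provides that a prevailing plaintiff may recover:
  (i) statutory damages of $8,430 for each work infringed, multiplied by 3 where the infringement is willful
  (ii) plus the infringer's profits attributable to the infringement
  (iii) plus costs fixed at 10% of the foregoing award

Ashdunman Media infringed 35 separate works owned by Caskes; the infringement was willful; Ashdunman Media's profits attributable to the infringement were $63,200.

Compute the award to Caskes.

Statutory damages: 35 × $8,430 = $295,050
Trebled: 3 × $295,050 = $885,150
Combined award: $885,150 + $63,200 = $948,350
Costs: 10% of $948,350 = $94,835
Award plus costs: $948,350 + $94,835 = $1,043,185

$1,043,185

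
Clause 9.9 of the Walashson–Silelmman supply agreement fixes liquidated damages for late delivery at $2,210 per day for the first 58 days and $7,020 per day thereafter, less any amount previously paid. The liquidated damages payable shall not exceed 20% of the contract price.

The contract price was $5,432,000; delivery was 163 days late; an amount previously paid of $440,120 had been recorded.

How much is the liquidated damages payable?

First 58 days: 58 × $2,210 = $128,180
Remaining days: (163 − 58) × $7,020 = $737,100
Accrued per-day damages: $128,180 + $737,100 = $865,280
Less amount previously paid: $865,280 − $440,120 = $425,160
Cap: 20% of $5,432,000 = $1,086,400
Cap at $1,086,400: $425,160 is within the cap, no reduction.

$425,160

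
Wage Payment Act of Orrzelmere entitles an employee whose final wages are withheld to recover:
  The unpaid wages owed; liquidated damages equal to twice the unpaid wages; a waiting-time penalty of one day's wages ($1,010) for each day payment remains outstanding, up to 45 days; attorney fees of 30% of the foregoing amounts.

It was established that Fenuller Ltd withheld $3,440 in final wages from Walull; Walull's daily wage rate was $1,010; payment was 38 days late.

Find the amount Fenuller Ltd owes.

Doubled: 2 × $3,440 = $6,880
Penalty days: min(38, 45) = 38
Waiting-time penalty: 38 × $1,010 = $38,380
Subtotal: $3,440 + $6,880 + $38,380 = $48,700
Attorney fees: 30% of $48,700 = $14,610
Total award: $48,700 + $14,610 = $63,310

$63,310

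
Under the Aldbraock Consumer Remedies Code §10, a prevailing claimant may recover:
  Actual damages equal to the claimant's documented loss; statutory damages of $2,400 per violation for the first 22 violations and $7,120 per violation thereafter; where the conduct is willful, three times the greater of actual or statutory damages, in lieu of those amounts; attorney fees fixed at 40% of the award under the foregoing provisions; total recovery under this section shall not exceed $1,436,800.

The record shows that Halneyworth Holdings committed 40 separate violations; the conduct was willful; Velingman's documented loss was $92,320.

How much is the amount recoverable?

First 22 violations: 22 × $2,400 = $52,800
Remaining violations: (40 − 22) × $7,120 = $128,160
Statutory damages: $52,800 + $128,160 = $180,960
Greater of actual damages ($92,320) or statutory damages ($180,960): $180,960
Trebled: 3 × $180,960 = $542,880
Attorney fees: 40% of $542,880 = $217,152
Total before cap: $542,880 + $217,152 = $760,032
Cap at $1,436,800: $760,032 is within the cap, no reduction.

$760,032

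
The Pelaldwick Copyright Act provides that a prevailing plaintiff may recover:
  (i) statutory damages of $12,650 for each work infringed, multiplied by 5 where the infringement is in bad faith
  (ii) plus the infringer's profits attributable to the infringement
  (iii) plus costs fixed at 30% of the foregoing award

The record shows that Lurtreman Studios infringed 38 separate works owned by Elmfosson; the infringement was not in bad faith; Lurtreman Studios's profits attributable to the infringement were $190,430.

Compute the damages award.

Statutory damages: 38 × $12,650 = $480,700
Infringement not in bad faith: no ×5 enhancement.
Combined award: $480,700 + $190,430 = $671,130
Costs: 30% of $671,130 = $201,339
Award plus costs: $671,130 + $201,339 = $872,469

$872,469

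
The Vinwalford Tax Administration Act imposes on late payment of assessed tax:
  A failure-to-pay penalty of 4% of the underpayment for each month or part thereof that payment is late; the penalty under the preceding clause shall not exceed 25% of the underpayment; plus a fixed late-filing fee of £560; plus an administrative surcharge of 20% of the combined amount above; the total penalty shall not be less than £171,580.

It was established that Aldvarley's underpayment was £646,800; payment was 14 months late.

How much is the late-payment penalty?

Accrued rate: 4% × 14 = 56%, capped at 25% → 25%
Failure-to-pay penalty: 25% of £646,800 = £161,700
Penalty before surcharge: £161,700 + £560 = £162,260
Administrative surcharge: 20% of £162,260 = £32,452
Total penalty: £162,260 + £32,452 = £194,712
Minimum £171,580: £194,712 meets the minimum, no increase.

Penalty: £194,712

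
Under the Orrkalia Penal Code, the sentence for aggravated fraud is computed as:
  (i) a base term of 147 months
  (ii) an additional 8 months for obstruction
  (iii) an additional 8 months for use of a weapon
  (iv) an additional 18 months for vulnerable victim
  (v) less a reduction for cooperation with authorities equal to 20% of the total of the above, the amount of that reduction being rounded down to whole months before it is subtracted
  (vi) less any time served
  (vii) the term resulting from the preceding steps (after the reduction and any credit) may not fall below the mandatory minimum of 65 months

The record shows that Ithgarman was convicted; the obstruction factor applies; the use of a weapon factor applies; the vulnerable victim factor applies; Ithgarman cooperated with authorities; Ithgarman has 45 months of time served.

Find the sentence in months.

Obstruction enhancement: +8 months
Use of a weapon enhancement: +8 months
Vulnerable victim enhancement: +18 months
Adjusted term: 147 months + 8 months + 8 months + 18 months = 181 months
Cooperation with authorities reduction: 20% of 181 months = 36 months (rounded down)
After reduction: 181 − 36 = 145 months
Less time served: 145 months − 45 months = 100 months
Minimum 65 months: 100 months meets the minimum, no increase.

Sentence: 100 months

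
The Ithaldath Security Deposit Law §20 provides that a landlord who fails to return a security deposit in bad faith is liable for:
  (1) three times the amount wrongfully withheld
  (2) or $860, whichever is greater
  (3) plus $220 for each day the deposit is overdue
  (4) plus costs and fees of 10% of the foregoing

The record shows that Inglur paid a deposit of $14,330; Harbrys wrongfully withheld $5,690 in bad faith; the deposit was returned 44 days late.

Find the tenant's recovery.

Trebled: 3 × $5,690 = $17,070
Minimum $860: $17,070 meets the minimum, no increase.
Late-return penalty: 44 × $220 = $9,680
Damages plus late penalty: $17,070 + $9,680 = $26,750
Costs and fees: 10% of $26,750 = $2,675
Total recovery: $26,750 + $2,675 = $29,425

Recovery: $29,425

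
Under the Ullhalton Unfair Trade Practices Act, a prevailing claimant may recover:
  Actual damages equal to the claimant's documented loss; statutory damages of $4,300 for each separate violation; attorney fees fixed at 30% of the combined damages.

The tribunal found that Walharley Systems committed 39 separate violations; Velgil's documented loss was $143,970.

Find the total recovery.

$405,171

Statutory damages: 39 × $4,300 = $167,700
Combined damages: $143,970 + $167,700 = $311,670
Attorney fees: 30% of $311,670 = $93,501
Total recovery: $311,670 + $93,501 = $405,171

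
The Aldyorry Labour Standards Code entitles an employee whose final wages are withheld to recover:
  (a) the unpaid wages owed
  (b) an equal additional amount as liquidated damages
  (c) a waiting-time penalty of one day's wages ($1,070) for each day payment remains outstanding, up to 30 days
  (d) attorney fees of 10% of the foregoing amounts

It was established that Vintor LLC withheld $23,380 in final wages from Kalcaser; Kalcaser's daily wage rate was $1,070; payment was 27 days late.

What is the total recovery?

Liquidated damages (equal amount): $23,380
Penalty days: min(27, 30) = 27
Waiting-time penalty: 27 × $1,070 = $28,890
Subtotal: $23,380 + $23,380 + $28,890 = $75,650
Attorney fees: 10% of $75,650 = $7,565
Total award: $75,650 + $7,565 = $83,215

$83,215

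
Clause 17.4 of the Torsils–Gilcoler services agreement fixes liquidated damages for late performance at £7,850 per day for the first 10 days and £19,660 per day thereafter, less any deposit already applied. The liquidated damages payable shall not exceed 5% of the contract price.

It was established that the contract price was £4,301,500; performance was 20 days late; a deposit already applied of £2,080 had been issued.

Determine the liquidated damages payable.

£215,075

First 10 days: 10 × £7,850 = £78,500
Remaining days: (20 − 10) × £19,660 = £196,600
Accrued per-day damages: £78,500 + £196,600 = £275,100
Less deposit already applied: £275,100 − £2,080 = £273,020
Cap: 5% of £4,301,500 = £215,075
Cap at £215,075: £273,020 exceeds the cap → £215,075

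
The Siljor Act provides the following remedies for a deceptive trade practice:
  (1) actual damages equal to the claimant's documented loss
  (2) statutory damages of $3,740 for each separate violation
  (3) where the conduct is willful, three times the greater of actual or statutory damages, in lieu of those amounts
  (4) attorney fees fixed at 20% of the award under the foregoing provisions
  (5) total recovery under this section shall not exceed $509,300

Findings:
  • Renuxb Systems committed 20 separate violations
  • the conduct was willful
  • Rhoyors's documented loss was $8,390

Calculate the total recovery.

Statutory damages: 20 × $3,740 = $74,800
Greater of actual damages ($8,390) or statutory damages ($74,800): $74,800
Trebled: 3 × $74,800 = $224,400
Attorney fees: 20% of $224,400 = $44,880
Total before cap: $224,400 + $44,880 = $269,280
Cap at $509,300: $269,280 is within the cap, no reduction.

Total recovery: $269,280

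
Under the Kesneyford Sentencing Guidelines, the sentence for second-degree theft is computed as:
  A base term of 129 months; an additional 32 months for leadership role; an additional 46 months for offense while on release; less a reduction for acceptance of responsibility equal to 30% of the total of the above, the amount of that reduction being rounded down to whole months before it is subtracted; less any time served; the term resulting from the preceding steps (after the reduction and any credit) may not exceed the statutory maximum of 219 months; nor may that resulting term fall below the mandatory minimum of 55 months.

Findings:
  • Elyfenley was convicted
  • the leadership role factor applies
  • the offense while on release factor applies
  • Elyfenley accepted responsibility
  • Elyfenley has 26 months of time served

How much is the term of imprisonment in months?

Leadership role enhancement: +32 months
Offense while on release enhancement: +46 months
Adjusted term: 129 months + 32 months + 46 months = 207 months
Acceptance of responsibility reduction: 30% of 207 months = 62 months (rounded down)
After reduction: 207 − 62 = 145 months
Less time served: 145 months − 26 months = 119 months
Cap at 219 months: 119 months is within the cap, no reduction.
Minimum 55 months: 119 months meets the minimum, no increase.

119 months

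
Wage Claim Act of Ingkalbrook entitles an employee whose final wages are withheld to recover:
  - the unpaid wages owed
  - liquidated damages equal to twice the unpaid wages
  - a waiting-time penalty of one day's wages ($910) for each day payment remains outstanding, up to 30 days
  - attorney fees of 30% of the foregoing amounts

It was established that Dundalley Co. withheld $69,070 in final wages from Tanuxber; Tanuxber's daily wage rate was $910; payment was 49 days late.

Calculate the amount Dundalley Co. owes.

Doubled: 2 × $69,070 = $138,140
Penalty days: min(49, 30) = 30
Waiting-time penalty: 30 × $910 = $27,300
Subtotal: $69,070 + $138,140 + $27,300 = $234,510
Attorney fees: 30% of $234,510 = $70,353
Total award: $234,510 + $70,353 = $304,863

$304,863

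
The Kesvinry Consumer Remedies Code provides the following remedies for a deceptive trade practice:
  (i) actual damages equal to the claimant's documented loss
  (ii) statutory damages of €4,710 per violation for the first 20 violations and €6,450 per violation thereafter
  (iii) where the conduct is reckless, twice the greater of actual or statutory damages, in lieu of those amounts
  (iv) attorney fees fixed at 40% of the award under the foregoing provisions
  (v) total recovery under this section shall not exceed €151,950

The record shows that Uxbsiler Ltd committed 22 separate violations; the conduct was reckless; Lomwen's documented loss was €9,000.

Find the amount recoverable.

First 20 violations: 20 × €4,710 = €94,200
Remaining violations: (22 − 20) × €6,450 = €12,900
Statutory damages: €94,200 + €12,900 = €107,100
Greater of actual damages (€9,000) or statutory damages (€107,100): €107,100
Doubled: 2 × €107,100 = €214,200
Attorney fees: 40% of €214,200 = €85,680
Total before cap: €214,200 + €85,680 = €299,880
Cap at €151,950: €299,880 exceeds the cap → €151,950

€151,950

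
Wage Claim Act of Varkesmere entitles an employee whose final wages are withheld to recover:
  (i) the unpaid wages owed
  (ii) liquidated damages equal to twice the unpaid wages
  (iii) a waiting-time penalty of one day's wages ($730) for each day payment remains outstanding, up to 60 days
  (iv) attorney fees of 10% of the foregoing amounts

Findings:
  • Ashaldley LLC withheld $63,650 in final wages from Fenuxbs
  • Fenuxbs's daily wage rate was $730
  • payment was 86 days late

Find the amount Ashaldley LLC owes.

$258,225

Doubled: 2 × $63,650 = $127,300
Penalty days: min(86, 60) = 60
Waiting-time penalty: 60 × $730 = $43,800
Subtotal: $63,650 + $127,300 + $43,800 = $234,750
Attorney fees: 10% of $234,750 = $23,475
Total award: $234,750 + $23,475 = $258,225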